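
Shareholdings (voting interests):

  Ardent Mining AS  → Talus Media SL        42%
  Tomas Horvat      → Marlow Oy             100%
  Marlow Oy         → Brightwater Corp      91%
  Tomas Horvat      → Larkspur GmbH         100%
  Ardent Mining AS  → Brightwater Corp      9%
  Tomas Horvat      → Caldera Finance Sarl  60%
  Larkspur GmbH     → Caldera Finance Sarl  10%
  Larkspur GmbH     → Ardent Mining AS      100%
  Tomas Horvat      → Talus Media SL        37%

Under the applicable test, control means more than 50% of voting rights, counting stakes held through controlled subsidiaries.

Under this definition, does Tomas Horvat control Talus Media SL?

Tomas holds 100% of Larkspur, so Tomas controls Larkspur.
Larkspur holds 100% of Ardent, so Tomas controls Ardent.
Tomas and Ardent together hold 37% + 42% = 79% of Talus, so Tomas controls Talus.

Yes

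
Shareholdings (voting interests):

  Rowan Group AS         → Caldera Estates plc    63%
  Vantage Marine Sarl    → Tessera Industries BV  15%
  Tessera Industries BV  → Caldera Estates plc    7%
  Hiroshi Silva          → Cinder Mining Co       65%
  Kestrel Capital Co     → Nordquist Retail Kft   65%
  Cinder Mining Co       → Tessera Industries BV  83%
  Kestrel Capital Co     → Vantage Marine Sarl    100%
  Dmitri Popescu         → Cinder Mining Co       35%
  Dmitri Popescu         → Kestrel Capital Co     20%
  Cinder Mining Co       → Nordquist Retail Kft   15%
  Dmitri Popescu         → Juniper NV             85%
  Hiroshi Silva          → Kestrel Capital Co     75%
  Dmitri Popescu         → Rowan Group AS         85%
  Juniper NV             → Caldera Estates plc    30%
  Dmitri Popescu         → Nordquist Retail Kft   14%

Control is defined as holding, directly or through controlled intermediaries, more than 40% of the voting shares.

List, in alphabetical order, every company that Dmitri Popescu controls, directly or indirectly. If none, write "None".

Caldera Estates plc, Juniper NV, Rowan Group AS

Dmitri holds 85% of Rowan, so Dmitri controls Rowan.
Dmitri holds 85% of Juniper, so Dmitri controls Juniper.
Juniper and Rowan together hold 30% + 63% = 93% of Caldera, so Dmitri controls Caldera.
No other company's threshold is met.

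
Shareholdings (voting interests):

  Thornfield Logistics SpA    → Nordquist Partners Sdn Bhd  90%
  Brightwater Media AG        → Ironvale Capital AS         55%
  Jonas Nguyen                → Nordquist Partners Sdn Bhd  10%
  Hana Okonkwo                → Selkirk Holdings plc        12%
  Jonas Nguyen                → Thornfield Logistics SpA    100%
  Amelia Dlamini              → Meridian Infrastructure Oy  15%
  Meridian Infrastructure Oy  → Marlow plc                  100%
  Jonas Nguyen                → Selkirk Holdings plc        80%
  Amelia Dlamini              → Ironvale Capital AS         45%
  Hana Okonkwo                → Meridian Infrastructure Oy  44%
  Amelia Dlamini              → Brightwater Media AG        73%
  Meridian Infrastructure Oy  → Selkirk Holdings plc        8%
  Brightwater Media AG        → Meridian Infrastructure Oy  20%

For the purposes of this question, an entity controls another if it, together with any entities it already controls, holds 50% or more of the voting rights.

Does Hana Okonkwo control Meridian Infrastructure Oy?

Hana's largest direct stake is 44% in Meridian, which does not meet the threshold, so Hana controls no company.
In Meridian, Hana's side holds only 44%, not ≥ 50%.
So Hana does not control Meridian.

No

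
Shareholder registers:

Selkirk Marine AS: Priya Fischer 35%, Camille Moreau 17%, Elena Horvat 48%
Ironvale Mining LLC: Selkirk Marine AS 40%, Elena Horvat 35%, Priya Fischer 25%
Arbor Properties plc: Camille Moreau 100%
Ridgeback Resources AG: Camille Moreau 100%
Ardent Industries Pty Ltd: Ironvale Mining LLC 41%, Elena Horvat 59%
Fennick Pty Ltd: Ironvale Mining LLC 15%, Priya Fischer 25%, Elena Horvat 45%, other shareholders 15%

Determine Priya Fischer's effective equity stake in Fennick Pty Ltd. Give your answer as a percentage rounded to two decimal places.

Priya reaches Fennick along 3 paths.
Via Selkirk → Ironvale: 35% × 40% × 15% = 2.1%.
Via Ironvale: 25% × 15% = 3.75%.
Direct stake: 25% = 25%.
Total: 2.1% + 3.75% + 25% = 30.85%.

30.85%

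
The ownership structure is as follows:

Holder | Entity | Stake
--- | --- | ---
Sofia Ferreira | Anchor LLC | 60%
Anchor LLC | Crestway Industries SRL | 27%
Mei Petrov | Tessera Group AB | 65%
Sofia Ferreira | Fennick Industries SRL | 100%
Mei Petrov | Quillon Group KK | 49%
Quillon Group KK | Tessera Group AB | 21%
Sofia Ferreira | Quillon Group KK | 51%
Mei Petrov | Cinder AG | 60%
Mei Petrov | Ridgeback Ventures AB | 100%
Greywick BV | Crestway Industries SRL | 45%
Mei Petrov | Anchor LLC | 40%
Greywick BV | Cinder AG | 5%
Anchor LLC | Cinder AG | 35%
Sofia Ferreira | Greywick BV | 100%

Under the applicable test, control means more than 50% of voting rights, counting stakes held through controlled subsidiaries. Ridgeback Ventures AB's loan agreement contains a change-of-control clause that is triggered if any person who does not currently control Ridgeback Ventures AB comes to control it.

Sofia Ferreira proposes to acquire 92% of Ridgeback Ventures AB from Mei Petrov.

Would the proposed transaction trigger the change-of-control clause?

Yes

The purchase adds only to Sofia's holdings (Mei's stake shrinks), so Sofia is the only person who could newly come to control Ridgeback.
Sofia holds 100% of Greywick, so Sofia controls Greywick.
Sofia holds 51% of Quillon, so Sofia controls Quillon.
Sofia holds 60% of Anchor, so Sofia controls Anchor.
Greywick and Anchor together hold 45% + 27% = 72% of Crestway, so Sofia controls Crestway.
Sofia holds 100% of Fennick, so Sofia controls Fennick.
Neither Sofia nor any entity Sofia controls holds any voting interest in Ridgeback.
So before the transaction, Sofia does not control Ridgeback.
After the purchase, Sofia holds 92% of Ridgeback directly, and Mei's stake falls to 8%.
Sofia holds 92% of Ridgeback, so Sofia controls Ridgeback.
Sofia did not control Ridgeback before and does after, so the clause is triggered.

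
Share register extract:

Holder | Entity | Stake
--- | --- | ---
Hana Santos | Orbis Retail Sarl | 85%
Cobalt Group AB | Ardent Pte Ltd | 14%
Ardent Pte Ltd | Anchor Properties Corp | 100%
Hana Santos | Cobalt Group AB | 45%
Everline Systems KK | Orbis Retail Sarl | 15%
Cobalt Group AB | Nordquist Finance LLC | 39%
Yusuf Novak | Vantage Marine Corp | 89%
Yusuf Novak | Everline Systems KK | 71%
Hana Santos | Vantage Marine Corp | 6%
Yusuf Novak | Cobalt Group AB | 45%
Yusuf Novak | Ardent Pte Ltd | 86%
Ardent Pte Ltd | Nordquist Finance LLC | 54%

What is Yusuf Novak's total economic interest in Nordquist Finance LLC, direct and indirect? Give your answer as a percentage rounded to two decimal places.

67.39%

Yusuf reaches Nordquist along 3 paths.
Via Cobalt: 45% × 39% = 17.55%.
Via Cobalt → Ardent: 45% × 14% × 54% = 3.402%.
Via Ardent: 86% × 54% = 46.44%.
Total: 17.55% + 3.402% + 46.44% = 67.392%.
Rounded: 67.39%.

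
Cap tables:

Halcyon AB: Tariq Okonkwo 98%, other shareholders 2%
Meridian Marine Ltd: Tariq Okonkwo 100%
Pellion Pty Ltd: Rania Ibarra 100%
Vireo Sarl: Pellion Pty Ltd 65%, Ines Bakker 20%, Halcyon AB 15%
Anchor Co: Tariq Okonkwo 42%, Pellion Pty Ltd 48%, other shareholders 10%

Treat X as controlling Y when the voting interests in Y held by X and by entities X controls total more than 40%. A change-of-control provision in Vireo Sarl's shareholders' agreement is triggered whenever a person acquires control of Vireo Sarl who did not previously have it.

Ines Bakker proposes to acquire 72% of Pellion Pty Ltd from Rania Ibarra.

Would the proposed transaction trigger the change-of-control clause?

Yes

The purchase adds only to Ines's holdings (Rania's stake shrinks), so Ines is the only person who could newly come to control Vireo.
Ines's largest direct stake is 20% in Vireo, which does not meet the threshold, so Ines controls no company.
In Vireo, Ines's side holds only 20%, not > 40%.
So before the transaction, Ines does not control Vireo.
After the purchase, Ines holds 72% of Pellion directly, and Rania's stake falls to 28%.
Ines holds 72% of Pellion, so Ines controls Pellion.
Pellion and Ines together hold 65% + 20% = 85% of Vireo, so Ines controls Vireo.
Ines did not control Vireo before and does after, so the clause is triggered.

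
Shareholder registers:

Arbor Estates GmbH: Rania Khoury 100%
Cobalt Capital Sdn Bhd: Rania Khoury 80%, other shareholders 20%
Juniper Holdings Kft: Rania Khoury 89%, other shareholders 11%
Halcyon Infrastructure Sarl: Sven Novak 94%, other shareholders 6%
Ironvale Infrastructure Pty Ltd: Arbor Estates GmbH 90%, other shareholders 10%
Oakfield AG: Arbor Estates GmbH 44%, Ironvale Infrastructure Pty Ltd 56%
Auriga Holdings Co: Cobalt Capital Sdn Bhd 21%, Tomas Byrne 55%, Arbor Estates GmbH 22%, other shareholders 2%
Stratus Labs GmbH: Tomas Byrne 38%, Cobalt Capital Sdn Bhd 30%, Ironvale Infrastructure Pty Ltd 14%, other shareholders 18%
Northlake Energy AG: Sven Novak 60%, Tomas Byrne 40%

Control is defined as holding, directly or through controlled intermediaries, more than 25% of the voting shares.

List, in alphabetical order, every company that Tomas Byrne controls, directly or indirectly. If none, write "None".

Auriga Holdings Co, Northlake Energy AG, Stratus Labs GmbH

Tomas holds 55% of Auriga, so Tomas controls Auriga.
Tomas holds 38% of Stratus, so Tomas controls Stratus.
Tomas holds 40% of Northlake, so Tomas controls Northlake.
No other company's threshold is met.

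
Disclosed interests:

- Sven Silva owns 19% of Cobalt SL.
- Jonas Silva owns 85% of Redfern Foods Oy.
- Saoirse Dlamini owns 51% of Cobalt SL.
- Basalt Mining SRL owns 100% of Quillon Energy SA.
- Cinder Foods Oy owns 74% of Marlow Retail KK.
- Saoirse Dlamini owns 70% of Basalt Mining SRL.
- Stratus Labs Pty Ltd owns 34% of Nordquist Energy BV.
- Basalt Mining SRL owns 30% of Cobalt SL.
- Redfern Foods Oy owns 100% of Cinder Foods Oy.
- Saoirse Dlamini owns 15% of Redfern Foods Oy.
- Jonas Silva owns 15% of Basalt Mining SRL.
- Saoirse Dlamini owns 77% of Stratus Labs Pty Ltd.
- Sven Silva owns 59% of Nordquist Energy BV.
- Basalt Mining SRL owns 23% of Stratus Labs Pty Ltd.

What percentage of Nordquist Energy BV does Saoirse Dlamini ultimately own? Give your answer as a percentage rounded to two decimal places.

31.65%

Saoirse reaches Nordquist along 2 paths.
Via Basalt → Stratus: 70% × 23% × 34% = 5.474%.
Via Stratus: 77% × 34% = 26.18%.
Total: 5.474% + 26.18% = 31.654%.
Rounded: 31.65%.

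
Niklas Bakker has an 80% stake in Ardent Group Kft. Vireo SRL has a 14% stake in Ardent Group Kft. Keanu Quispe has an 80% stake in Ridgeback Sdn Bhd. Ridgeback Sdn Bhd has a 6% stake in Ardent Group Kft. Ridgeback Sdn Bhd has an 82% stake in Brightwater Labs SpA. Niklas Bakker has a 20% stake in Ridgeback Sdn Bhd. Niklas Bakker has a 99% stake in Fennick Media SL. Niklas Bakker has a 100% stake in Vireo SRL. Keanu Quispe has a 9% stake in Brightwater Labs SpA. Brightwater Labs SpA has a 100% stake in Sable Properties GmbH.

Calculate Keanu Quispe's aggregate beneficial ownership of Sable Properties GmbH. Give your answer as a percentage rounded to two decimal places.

Keanu reaches Sable along 2 paths.
Via Ridgeback → Brightwater: 80% × 82% × 100% = 65.6%.
Via Brightwater: 9% × 100% = 9%.
Total: 65.6% + 9% = 74.6%.
Rounded: 74.60%.

74.60%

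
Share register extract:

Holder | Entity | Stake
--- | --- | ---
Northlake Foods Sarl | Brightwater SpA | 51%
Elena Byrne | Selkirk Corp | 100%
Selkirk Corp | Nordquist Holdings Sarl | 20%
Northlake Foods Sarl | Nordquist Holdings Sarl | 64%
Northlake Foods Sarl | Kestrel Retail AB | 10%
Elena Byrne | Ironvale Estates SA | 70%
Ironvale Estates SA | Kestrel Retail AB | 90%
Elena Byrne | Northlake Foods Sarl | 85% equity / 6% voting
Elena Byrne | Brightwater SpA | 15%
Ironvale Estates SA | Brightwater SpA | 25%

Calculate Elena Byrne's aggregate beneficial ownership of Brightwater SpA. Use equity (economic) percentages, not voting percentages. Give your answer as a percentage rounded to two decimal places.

75.85%

Elena reaches Brightwater along 3 paths.
Via Northlake: 85% × 51% = 43.35%.
Via Ironvale: 70% × 25% = 17.5%.
Direct stake: 15% = 15%.
Total: 43.35% + 17.5% + 15% = 75.85%.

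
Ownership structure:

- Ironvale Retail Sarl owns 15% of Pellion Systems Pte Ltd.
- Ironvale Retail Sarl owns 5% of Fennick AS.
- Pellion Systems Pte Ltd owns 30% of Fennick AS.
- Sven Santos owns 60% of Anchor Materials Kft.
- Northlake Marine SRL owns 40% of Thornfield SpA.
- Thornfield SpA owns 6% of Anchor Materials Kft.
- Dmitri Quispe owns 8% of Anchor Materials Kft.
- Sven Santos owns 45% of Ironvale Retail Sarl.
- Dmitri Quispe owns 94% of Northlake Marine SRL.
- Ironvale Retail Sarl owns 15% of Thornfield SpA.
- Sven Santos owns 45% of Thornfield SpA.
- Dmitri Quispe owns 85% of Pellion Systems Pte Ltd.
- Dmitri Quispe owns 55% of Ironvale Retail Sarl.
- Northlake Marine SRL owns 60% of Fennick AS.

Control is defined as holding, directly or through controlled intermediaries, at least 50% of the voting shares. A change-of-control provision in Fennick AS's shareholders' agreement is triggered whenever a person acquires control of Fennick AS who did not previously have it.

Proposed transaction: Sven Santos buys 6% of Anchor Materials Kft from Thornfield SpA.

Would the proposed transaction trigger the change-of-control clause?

The purchase adds only to Sven's holdings (Thornfield's stake shrinks), so Sven is the only person who could newly come to control Fennick.
Sven holds 60% of Anchor, so Sven controls Anchor.
Neither Sven nor any entity Sven controls holds any voting interest in Fennick.
So before the transaction, Sven does not control Fennick.
After the purchase, Sven's direct stake in Anchor rises to 60% + 6% = 66%, and Thornfield's stake falls to 0%.
Sven holds 66% of Anchor, so Sven controls Anchor.
After the transaction, neither Sven nor any entity Sven controls holds a voting interest in Fennick, so Sven still does not control it.
No new person acquires control, so the clause is not triggered.

No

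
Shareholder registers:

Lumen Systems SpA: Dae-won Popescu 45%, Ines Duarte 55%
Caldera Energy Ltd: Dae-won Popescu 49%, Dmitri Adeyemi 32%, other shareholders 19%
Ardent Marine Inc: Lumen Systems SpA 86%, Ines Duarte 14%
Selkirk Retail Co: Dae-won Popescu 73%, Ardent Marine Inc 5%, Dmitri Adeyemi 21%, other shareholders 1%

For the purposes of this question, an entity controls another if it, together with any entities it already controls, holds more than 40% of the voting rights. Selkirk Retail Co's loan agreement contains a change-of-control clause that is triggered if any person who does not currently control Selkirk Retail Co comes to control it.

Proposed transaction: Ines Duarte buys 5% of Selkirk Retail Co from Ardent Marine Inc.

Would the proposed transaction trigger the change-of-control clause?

No

The purchase adds only to Ines's holdings (Ardent's stake shrinks), so Ines is the only person who could newly come to control Selkirk.
Ines holds 55% of Lumen, so Ines controls Lumen.
Lumen and Ines together hold 86% + 14% = 100% of Ardent, so Ines controls Ardent.
In Selkirk, Ines's side holds only 5%, not > 40%.
So before the transaction, Ines does not control Selkirk.
After the purchase, Ines holds 5% of Selkirk directly, and Ardent's stake falls to 0%.
After the transaction, Ines's side holds 5% of Selkirk, not > 40%, so Ines still does not control Selkirk.
No new person acquires control, so the clause is not triggered.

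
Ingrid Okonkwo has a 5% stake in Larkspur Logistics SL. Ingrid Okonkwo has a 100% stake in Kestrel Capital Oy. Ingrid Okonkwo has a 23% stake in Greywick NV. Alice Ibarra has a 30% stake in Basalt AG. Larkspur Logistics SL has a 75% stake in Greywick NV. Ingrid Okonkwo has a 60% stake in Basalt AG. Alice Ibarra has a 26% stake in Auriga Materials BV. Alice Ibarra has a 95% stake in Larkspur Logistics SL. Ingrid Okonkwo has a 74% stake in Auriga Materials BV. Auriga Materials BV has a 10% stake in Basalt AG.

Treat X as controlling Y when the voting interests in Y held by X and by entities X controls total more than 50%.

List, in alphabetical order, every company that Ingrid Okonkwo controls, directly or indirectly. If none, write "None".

Ingrid holds 74% of Auriga, so Ingrid controls Auriga.
Ingrid holds 100% of Kestrel, so Ingrid controls Kestrel.
Auriga and Ingrid together hold 10% + 60% = 70% of Basalt, so Ingrid controls Basalt.
No other company's threshold is met.

Auriga Materials BV, Basalt AG, Kestrel Capital Oy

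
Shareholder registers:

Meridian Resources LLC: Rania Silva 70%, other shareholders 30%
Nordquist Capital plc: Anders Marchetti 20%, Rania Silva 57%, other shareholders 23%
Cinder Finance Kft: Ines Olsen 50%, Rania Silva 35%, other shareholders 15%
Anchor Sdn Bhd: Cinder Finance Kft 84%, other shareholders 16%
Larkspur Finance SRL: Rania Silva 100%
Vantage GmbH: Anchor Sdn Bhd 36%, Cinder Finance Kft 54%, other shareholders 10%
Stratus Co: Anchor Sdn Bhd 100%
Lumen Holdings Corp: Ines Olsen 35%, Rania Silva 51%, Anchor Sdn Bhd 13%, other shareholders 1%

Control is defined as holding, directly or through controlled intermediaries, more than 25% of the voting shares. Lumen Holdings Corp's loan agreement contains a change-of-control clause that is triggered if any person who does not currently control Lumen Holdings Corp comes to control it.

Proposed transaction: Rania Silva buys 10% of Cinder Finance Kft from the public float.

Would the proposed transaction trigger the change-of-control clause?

No

The purchase changes only Rania's holdings, so Rania is the only person who could newly come to control Lumen.
Rania holds 35% of Cinder, so Rania controls Cinder.
Cinder holds 84% of Anchor, so Rania controls Anchor.
Rania and Anchor together hold 51% + 13% = 64% of Lumen, so Rania controls Lumen.
So Rania already controls Lumen before the transaction.
After the purchase, Rania's direct stake in Cinder rises to 35% + 10% = 45%.
Rania controlled Lumen already, so this is not a new person acquiring control; every other person's position is unchanged or reduced.
No new person acquires control, so the clause is not triggered.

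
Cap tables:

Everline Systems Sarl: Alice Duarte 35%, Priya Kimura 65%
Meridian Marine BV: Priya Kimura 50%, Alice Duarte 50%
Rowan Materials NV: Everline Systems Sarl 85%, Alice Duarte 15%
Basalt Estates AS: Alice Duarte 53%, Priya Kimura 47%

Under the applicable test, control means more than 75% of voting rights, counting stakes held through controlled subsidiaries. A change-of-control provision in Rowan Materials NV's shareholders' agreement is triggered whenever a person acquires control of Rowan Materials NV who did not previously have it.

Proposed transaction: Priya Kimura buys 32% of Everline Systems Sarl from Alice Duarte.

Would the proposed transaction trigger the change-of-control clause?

Yes

The purchase adds only to Priya's holdings (Alice's stake shrinks), so Priya is the only person who could newly come to control Rowan.
Priya's largest direct stake is 65% in Everline, which does not meet the threshold, so Priya controls no company.
Neither Priya nor any entity Priya controls holds any voting interest in Rowan.
So before the transaction, Priya does not control Rowan.
After the purchase, Priya's direct stake in Everline rises to 65% + 32% = 97%, and Alice's stake falls to 3%.
Priya holds 97% of Everline, so Priya controls Everline.
Everline holds 85% of Rowan, so Priya controls Rowan.
Priya did not control Rowan before and does after, so the clause is triggered.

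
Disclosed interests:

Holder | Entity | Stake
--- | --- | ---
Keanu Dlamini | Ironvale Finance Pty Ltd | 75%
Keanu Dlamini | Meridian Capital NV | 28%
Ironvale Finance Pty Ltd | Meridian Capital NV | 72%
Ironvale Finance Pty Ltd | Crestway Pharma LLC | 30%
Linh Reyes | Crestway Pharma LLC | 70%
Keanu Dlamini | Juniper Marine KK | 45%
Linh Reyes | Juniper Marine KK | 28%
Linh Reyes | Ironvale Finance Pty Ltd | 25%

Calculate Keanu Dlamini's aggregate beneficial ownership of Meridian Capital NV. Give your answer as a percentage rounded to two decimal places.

Keanu reaches Meridian along 2 paths.
Via Ironvale: 75% × 72% = 54%.
Direct stake: 28% = 28%.
Total: 54% + 28% = 82%.
Rounded: 82.00%.

82.00%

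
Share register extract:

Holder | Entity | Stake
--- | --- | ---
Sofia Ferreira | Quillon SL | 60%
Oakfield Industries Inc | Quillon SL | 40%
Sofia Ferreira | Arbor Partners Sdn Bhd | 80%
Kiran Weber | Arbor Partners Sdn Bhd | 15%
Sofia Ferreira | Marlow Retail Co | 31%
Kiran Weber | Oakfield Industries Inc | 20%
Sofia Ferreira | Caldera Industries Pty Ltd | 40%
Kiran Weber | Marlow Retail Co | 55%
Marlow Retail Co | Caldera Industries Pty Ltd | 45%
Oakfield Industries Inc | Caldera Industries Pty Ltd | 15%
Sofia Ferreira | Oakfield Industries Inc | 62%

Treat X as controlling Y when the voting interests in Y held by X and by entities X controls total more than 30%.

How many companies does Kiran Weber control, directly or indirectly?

Kiran holds 55% of Marlow, so Kiran controls Marlow.
Marlow holds 45% of Caldera, so Kiran controls Caldera.
No other company's threshold is met.
Kiran controls 2 companies.

2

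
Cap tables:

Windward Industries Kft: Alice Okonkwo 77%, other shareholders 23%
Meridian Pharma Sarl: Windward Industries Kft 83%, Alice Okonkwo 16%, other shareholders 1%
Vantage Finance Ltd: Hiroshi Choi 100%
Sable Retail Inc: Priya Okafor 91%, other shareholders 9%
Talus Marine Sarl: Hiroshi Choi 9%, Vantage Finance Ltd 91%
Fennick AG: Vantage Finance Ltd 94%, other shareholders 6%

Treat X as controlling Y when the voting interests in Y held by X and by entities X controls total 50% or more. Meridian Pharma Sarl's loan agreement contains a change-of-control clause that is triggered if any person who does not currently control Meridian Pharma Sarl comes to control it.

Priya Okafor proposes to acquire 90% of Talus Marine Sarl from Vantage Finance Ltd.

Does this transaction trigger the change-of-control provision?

The purchase adds only to Priya's holdings (Vantage's stake shrinks), so Priya is the only person who could newly come to control Meridian.
Priya holds 91% of Sable, so Priya controls Sable.
Neither Priya nor any entity Priya controls holds any voting interest in Meridian.
So before the transaction, Priya does not control Meridian.
After the purchase, Priya holds 90% of Talus directly, and Vantage's stake falls to 1%.
Priya holds 90% of Talus, so Priya controls Talus.
After the transaction, neither Priya nor any entity Priya controls holds a voting interest in Meridian, so Priya still does not control it.
No new person acquires control, so the clause is not triggered.

No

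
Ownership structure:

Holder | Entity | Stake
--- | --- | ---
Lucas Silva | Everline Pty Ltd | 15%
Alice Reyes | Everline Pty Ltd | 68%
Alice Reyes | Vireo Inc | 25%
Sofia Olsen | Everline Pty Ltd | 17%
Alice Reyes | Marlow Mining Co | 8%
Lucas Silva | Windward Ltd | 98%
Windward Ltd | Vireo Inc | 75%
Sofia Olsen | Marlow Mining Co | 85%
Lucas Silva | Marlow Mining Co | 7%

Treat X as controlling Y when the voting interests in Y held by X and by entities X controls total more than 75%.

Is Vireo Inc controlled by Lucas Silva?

No

Lucas holds 98% of Windward, so Lucas controls Windward.
In Vireo, Lucas's side holds only 75%, not > 75%.
So Lucas does not control Vireo.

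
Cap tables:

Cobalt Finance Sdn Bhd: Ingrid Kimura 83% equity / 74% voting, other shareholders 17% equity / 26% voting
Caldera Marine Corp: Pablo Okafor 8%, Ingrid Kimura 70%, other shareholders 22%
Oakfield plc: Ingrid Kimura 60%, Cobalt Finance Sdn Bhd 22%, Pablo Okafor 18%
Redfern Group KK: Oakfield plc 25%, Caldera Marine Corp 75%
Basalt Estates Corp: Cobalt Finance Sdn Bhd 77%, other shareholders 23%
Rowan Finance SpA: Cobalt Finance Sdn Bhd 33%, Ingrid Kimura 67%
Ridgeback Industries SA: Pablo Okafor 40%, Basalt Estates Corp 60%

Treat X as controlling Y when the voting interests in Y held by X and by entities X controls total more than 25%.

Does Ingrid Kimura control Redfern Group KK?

Ingrid holds 74% of Cobalt, so Ingrid controls Cobalt.
Ingrid and Cobalt together hold 60% + 22% = 82% of Oakfield, so Ingrid controls Oakfield.
Ingrid holds 70% of Caldera, so Ingrid controls Caldera.
Oakfield and Caldera together hold 25% + 75% = 100% of Redfern, so Ingrid controls Redfern.

Yes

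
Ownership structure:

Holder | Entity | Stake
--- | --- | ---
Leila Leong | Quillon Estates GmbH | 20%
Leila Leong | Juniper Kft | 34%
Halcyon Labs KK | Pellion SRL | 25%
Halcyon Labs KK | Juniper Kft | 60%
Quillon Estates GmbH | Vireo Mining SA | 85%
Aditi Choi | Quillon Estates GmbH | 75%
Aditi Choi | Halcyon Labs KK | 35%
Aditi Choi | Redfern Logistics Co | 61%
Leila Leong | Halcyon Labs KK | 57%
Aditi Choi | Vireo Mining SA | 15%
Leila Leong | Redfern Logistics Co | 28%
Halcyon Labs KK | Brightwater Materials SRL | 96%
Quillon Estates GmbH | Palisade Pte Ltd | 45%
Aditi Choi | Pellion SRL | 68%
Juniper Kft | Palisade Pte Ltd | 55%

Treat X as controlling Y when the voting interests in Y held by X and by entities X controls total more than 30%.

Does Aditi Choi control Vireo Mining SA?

Yes

Aditi holds 75% of Quillon, so Aditi controls Quillon.
Aditi and Quillon together hold 15% + 85% = 100% of Vireo, so Aditi controls Vireo.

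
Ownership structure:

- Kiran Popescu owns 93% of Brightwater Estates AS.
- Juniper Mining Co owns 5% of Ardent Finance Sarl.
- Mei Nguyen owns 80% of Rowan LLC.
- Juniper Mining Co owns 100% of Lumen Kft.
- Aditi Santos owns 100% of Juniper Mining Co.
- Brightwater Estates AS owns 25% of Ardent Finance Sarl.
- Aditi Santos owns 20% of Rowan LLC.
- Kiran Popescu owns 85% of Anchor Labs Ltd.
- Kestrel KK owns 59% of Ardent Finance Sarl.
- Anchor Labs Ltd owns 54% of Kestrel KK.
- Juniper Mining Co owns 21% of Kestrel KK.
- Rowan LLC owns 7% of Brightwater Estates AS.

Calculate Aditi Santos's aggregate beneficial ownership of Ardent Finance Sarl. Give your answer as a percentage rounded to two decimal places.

Aditi reaches Ardent along 3 paths.
Via Juniper → Kestrel: 100% × 21% × 59% = 12.39%.
Via Rowan → Brightwater: 20% × 7% × 25% = 0.35%.
Via Juniper: 100% × 5% = 5%.
Total: 12.39% + 0.35% + 5% = 17.74%.

17.74%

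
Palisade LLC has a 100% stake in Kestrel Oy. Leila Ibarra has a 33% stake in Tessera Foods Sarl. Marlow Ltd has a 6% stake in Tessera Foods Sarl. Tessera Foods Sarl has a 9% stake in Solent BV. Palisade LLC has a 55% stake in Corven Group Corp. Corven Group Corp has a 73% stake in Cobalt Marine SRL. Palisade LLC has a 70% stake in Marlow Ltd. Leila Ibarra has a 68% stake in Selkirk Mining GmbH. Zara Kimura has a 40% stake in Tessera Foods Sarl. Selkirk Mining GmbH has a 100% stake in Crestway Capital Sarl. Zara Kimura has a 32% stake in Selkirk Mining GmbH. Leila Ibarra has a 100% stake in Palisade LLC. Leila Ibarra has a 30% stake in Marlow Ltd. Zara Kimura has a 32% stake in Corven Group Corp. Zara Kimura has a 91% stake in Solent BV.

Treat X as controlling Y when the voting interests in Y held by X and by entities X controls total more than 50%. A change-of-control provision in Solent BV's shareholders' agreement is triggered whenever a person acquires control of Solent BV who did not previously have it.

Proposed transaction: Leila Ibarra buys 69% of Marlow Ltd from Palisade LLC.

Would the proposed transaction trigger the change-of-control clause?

No

The purchase adds only to Leila's holdings (Palisade's stake shrinks), so Leila is the only person who could newly come to control Solent.
Leila holds 100% of Palisade, so Leila controls Palisade.
Leila holds 68% of Selkirk, so Leila controls Selkirk.
Palisade holds 55% of Corven, so Leila controls Corven.
Palisade and Leila together hold 70% + 30% = 100% of Marlow, so Leila controls Marlow.
Selkirk holds 100% of Crestway, so Leila controls Crestway.
Corven holds 73% of Cobalt, so Leila controls Cobalt.
Palisade holds 100% of Kestrel, so Leila controls Kestrel.
Neither Leila nor any entity Leila controls holds any voting interest in Solent.
So before the transaction, Leila does not control Solent.
After the purchase, Leila's direct stake in Marlow rises to 30% + 69% = 99%, and Palisade's stake falls to 1%.
Palisade and Leila together hold 1% + 99% = 100% of Marlow, so Leila controls Marlow.
After the transaction, neither Leila nor any entity Leila controls holds a voting interest in Solent, so Leila still does not control it.
No new person acquires control, so the clause is not triggered.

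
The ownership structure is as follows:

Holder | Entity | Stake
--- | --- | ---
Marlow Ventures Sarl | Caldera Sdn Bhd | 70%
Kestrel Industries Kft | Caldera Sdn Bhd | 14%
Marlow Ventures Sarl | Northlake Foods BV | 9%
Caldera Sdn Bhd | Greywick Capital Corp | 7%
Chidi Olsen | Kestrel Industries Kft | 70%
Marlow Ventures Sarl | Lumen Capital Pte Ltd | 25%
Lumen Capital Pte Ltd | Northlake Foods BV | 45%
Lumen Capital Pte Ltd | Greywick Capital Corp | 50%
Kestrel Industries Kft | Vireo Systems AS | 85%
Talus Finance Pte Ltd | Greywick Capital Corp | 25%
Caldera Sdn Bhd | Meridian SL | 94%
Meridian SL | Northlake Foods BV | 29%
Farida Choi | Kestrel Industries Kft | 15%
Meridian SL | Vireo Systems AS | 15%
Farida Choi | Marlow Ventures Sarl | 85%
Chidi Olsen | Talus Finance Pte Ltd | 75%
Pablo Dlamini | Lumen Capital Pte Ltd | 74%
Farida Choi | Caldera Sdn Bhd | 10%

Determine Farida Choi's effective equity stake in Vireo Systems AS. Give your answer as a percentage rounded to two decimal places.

Farida reaches Vireo along 4 paths.
Via Kestrel: 15% × 85% = 12.75%.
Via Caldera → Meridian: 10% × 94% × 15% = 1.41%.
Via Marlow → Caldera → Meridian: 85% × 70% × 94% × 15% = 8.3895%.
Via Kestrel → Caldera → Meridian: 15% × 14% × 94% × 15% = 0.2961%.
Total: 12.75% + 1.41% + 8.3895% + 0.2961% = 22.8456%.
Rounded: 22.85%.

22.85%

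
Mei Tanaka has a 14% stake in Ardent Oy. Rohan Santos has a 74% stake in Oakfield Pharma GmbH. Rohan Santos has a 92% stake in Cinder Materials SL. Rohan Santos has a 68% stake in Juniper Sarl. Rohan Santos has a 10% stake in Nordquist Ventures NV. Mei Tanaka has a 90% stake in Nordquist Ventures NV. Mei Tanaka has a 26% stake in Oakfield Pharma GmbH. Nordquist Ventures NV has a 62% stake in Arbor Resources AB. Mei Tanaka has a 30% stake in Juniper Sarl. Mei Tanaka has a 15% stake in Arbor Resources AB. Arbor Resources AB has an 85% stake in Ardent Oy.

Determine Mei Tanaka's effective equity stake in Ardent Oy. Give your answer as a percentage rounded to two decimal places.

74.18%

Mei reaches Ardent along 3 paths.
Via Nordquist → Arbor: 90% × 62% × 85% = 47.43%.
Via Arbor: 15% × 85% = 12.75%.
Direct stake: 14% = 14%.
Total: 47.43% + 12.75% + 14% = 74.18%.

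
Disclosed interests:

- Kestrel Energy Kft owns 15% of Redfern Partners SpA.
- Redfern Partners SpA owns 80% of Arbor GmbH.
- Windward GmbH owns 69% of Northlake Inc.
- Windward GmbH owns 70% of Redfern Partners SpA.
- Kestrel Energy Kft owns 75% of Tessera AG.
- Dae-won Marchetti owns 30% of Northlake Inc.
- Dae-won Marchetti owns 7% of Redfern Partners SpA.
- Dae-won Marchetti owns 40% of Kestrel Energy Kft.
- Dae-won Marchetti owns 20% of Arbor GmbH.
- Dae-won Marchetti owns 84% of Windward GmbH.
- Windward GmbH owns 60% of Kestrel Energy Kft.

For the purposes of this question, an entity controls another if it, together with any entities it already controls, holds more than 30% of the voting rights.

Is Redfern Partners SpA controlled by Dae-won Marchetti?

Dae-won holds 84% of Windward, so Dae-won controls Windward.
Dae-won and Windward together hold 40% + 60% = 100% of Kestrel, so Dae-won controls Kestrel.
Windward and Dae-won and Kestrel together hold 70% + 7% + 15% = 92% of Redfern, so Dae-won controls Redfern.

Yes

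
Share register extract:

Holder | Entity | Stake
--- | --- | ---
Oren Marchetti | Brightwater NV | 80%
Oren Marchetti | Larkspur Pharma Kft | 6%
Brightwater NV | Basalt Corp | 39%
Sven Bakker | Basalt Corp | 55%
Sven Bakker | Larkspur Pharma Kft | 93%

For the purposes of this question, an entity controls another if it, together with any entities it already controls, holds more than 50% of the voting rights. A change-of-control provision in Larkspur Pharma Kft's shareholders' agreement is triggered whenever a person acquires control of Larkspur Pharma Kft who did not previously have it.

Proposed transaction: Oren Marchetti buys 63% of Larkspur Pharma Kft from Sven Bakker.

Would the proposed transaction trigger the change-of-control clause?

Yes

The purchase adds only to Oren's holdings (Sven's stake shrinks), so Oren is the only person who could newly come to control Larkspur.
Oren holds 80% of Brightwater, so Oren controls Brightwater.
In Larkspur, Oren's side holds only 6%, not > 50%.
So before the transaction, Oren does not control Larkspur.
After the purchase, Oren's direct stake in Larkspur rises to 6% + 63% = 69%, and Sven's stake falls to 30%.
Oren holds 69% of Larkspur, so Oren controls Larkspur.
Oren did not control Larkspur before and does after, so the clause is triggered.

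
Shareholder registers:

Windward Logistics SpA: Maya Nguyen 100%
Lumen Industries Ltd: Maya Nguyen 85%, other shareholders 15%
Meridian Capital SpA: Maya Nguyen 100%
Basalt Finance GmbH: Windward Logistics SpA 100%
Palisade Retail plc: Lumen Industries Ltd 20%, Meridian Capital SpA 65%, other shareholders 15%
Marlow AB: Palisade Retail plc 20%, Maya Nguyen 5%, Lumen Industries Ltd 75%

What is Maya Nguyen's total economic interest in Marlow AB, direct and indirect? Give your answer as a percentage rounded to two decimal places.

Maya reaches Marlow along 4 paths.
Via Lumen → Palisade: 85% × 20% × 20% = 3.4%.
Via Meridian → Palisade: 100% × 65% × 20% = 13%.
Direct stake: 5% = 5%.
Via Lumen: 85% × 75% = 63.75%.
Total: 3.4% + 13% + 5% + 63.75% = 85.15%.

85.15%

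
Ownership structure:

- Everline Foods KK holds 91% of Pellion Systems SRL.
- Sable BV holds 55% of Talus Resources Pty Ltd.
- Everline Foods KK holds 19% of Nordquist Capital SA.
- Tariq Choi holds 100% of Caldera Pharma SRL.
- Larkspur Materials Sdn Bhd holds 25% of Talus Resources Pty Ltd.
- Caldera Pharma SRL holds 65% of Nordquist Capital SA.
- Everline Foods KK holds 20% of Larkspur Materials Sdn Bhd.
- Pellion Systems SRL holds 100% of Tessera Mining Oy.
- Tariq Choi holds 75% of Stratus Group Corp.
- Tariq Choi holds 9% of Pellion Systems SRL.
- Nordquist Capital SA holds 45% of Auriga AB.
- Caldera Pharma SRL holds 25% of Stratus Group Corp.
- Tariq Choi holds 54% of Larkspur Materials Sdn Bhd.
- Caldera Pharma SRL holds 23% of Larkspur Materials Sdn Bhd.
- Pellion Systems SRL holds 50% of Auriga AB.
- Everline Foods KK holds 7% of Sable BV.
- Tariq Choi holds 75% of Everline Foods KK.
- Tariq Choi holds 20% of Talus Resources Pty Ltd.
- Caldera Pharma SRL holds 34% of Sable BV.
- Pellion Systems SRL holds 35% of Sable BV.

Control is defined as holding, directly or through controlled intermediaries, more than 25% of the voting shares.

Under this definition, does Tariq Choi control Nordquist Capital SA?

Yes

Tariq holds 75% of Everline, so Tariq controls Everline.
Tariq holds 100% of Caldera, so Tariq controls Caldera.
Caldera and Everline together hold 65% + 19% = 84% of Nordquist, so Tariq controls Nordquist.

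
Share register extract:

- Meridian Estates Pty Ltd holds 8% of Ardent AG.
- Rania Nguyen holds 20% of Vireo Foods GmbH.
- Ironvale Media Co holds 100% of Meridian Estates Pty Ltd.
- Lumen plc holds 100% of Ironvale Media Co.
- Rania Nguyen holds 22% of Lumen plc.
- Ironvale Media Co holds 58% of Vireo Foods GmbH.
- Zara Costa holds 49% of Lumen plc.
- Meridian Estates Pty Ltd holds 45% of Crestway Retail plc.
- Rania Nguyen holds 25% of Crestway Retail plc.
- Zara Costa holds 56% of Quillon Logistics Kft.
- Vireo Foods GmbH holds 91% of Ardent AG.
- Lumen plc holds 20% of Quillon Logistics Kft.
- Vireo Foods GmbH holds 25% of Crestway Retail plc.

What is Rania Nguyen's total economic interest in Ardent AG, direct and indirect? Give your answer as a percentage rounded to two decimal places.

Rania reaches Ardent along 3 paths.
Via Vireo: 20% × 91% = 18.2%.
Via Lumen → Ironvale → Vireo: 22% × 100% × 58% × 91% = 11.6116%.
Via Lumen → Ironvale → Meridian: 22% × 100% × 100% × 8% = 1.76%.
Total: 18.2% + 11.6116% + 1.76% = 31.5716%.
Rounded: 31.57%.

31.57%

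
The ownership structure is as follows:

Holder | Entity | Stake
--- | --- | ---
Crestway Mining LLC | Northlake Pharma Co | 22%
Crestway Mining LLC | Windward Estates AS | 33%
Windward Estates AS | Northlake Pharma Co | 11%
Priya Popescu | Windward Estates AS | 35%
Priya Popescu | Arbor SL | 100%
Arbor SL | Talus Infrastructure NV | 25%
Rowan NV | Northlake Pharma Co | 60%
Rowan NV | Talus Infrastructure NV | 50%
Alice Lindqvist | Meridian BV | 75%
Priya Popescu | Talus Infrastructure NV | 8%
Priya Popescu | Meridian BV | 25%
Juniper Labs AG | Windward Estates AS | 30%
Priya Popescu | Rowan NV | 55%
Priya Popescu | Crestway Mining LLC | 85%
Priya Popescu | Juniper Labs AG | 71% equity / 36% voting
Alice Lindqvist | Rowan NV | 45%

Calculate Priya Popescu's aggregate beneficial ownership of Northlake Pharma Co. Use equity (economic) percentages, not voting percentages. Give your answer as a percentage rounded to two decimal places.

60.98%

Priya reaches Northlake along 5 paths.
Via Crestway: 85% × 22% = 18.7%.
Via Windward: 35% × 11% = 3.85%.
Via Juniper → Windward: 71% × 30% × 11% = 2.343%.
Via Crestway → Windward: 85% × 33% × 11% = 3.0855%.
Via Rowan: 55% × 60% = 33%.
Total: 18.7% + 3.85% + 2.343% + 3.0855% + 33% = 60.9785%.
Rounded: 60.98%.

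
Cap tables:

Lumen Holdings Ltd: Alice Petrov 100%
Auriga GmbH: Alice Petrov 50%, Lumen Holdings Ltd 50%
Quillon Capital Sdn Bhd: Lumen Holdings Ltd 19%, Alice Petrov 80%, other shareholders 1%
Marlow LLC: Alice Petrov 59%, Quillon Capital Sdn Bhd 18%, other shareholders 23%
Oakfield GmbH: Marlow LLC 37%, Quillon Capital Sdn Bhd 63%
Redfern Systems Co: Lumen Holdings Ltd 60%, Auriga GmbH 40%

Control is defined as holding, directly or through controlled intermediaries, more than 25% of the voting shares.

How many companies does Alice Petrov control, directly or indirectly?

Alice holds 100% of Lumen, so Alice controls Lumen.
Alice and Lumen together hold 50% + 50% = 100% of Auriga, so Alice controls Auriga.
Lumen and Alice together hold 19% + 80% = 99% of Quillon, so Alice controls Quillon.
Alice and Quillon together hold 59% + 18% = 77% of Marlow, so Alice controls Marlow.
Marlow and Quillon together hold 37% + 63% = 100% of Oakfield, so Alice controls Oakfield.
Lumen and Auriga together hold 60% + 40% = 100% of Redfern, so Alice controls Redfern.
Alice controls 6 companies.

6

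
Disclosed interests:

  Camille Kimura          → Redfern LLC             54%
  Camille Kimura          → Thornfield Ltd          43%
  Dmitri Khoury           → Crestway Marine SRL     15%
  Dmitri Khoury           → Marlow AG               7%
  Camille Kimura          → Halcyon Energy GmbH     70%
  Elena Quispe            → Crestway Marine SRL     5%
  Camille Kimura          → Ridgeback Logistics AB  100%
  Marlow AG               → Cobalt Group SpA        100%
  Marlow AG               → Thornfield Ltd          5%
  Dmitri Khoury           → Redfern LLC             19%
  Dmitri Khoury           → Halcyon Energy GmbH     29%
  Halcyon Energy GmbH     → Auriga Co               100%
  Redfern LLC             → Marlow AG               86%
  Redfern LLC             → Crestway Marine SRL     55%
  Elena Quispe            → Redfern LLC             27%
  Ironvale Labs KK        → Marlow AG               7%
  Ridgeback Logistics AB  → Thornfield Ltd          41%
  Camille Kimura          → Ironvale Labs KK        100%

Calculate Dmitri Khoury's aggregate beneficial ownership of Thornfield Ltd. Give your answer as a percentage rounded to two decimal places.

1.17%

Dmitri reaches Thornfield along 2 paths.
Via Marlow: 7% × 5% = 0.35%.
Via Redfern → Marlow: 19% × 86% × 5% = 0.817%.
Total: 0.35% + 0.817% = 1.167%.
Rounded: 1.17%.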